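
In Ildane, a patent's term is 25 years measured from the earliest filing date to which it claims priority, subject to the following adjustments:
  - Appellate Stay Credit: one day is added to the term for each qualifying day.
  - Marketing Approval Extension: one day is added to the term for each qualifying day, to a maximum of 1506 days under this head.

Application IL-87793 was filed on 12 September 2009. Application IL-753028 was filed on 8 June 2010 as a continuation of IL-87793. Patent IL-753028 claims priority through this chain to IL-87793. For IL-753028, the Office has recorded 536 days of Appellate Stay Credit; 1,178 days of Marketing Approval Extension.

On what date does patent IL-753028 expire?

May 23, 2039

Earliest priority filing: 12 September 2009.
Base term: 12 September 2009 + 25 years → 12 September 2034.
Appellate Stay Credit: +536 days → 1 March 2036.
Marketing Approval Extension: 1178 days (within the 1506-day cap) → +1178 days → 23 May 2039.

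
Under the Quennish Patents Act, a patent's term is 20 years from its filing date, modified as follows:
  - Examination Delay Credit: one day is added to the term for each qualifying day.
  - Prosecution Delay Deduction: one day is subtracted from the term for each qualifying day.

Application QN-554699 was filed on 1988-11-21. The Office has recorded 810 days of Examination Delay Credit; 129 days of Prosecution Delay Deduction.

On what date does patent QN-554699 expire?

October 3, 2010

Base term: filing date + 20 years → 21 November 2008.
Examination Delay Credit: +810 days → 9 February 2011.
Prosecution Delay Deduction: −129 days → 3 October 2010.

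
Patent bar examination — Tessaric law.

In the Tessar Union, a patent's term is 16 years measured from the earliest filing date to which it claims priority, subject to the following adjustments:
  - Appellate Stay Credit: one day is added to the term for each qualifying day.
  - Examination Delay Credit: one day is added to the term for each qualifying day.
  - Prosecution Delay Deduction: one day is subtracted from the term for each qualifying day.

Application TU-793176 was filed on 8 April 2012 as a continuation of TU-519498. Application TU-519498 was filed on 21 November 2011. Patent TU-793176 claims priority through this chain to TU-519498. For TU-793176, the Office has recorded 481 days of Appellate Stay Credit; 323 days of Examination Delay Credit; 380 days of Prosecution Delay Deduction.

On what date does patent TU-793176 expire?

Earliest priority filing: 21 November 2011.
Base term: 21 November 2011 + 16 years → 21 November 2027.
Appellate Stay Credit: +481 days → 16 March 2029.
Examination Delay Credit: +323 days → 2 February 2030.
Prosecution Delay Deduction: −380 days → 18 January 2029.

January 18, 2029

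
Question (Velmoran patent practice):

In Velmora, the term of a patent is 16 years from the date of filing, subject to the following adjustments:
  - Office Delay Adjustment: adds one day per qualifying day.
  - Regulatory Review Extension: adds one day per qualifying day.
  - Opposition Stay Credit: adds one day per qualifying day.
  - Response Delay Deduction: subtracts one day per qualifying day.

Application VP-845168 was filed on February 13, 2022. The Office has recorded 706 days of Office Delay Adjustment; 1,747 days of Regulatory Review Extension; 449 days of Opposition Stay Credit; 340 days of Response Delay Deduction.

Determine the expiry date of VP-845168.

Base term: filing date + 16 years → 13 February 2038.
Office Delay Adjustment: +706 days → 20 January 2040.
Regulatory Review Extension: +1747 days → 1 November 2044.
Opposition Stay Credit: +449 days → 24 January 2046.
Response Delay Deduction: −340 days → 18 February 2045.

February 18, 2045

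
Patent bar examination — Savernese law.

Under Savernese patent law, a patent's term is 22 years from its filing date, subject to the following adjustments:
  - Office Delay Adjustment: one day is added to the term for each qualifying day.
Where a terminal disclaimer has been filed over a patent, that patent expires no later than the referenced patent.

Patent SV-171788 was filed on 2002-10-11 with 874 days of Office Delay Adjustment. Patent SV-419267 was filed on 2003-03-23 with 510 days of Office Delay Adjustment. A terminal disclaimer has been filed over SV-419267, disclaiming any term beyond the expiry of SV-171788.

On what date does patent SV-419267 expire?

August 15, 2026

Natural term of SV-419267:
  Base: filing + 22 years → 23 March 2025.
  Office Delay Adjustment: +510 days → 15 August 2026.
Expiry of referenced patent SV-171788:
  Base: filing + 22 years → 11 October 2024.
  Office Delay Adjustment: +874 days → 4 March 2027.
Terminal disclaimer: SV-419267 expires on the earlier of 15 August 2026 and 4 March 2027.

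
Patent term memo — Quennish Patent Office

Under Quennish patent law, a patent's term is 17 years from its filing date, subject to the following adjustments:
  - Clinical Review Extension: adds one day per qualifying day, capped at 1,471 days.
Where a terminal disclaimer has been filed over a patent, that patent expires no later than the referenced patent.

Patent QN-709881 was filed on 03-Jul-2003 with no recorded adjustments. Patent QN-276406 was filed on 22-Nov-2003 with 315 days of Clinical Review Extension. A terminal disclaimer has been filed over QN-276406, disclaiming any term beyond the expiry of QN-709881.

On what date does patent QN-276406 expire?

Natural term of QN-276406:
  Base: filing + 17 years → 22 November 2020.
  Clinical Review Extension: 315 days (within the 1471-day cap) → +315 days → 3 October 2021.
Expiry of referenced patent QN-709881:
  Base: filing + 17 years → 3 July 2020.
Terminal disclaimer: QN-276406 expires on the earlier of 3 October 2021 and 3 July 2020.

2020-07-03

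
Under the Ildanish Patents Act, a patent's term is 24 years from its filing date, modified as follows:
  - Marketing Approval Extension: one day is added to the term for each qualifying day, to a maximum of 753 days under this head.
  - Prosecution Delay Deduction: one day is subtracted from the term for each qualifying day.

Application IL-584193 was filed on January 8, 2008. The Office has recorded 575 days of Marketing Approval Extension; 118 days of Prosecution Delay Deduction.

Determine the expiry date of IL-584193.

2033-04-09

Base term: filing date + 24 years → 8 January 2032.
Marketing Approval Extension: 575 days (within the 753-day cap) → +575 days → 5 August 2033.
Prosecution Delay Deduction: −118 days → 9 April 2033.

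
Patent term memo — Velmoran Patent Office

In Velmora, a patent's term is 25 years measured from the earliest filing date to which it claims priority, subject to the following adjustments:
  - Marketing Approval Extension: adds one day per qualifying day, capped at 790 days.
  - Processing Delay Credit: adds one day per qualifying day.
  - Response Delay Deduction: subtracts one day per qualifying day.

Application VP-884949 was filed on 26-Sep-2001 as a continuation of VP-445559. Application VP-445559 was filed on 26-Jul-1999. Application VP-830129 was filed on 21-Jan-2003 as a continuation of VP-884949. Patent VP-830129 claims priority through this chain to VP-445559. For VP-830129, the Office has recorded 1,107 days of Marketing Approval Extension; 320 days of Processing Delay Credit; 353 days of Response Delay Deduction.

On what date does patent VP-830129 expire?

Earliest priority filing: 26 July 1999.
Base term: 26 July 1999 + 25 years → 26 July 2024.
Marketing Approval Extension: 1107 days claimed exceeds the 790-day cap, so +790 days → 24 September 2026.
Processing Delay Credit: +320 days → 10 August 2027.
Response Delay Deduction: −353 days → 22 August 2026.

2026-08-22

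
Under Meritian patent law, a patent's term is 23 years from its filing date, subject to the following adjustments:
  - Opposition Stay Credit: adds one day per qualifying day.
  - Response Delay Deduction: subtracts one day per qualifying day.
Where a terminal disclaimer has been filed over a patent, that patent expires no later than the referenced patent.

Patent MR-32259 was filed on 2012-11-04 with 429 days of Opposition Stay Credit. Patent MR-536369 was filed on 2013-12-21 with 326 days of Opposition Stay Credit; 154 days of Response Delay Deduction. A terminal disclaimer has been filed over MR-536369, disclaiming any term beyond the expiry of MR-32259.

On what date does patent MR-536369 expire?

January 6, 2037

Natural term of MR-536369:
  Base: filing + 23 years → 21 December 2036.
  Opposition Stay Credit: +326 days → 12 November 2037.
  Response Delay Deduction: −154 days → 11 June 2037.
Expiry of referenced patent MR-32259:
  Base: filing + 23 years → 4 November 2035.
  Opposition Stay Credit: +429 days → 6 January 2037.
Terminal disclaimer: MR-536369 expires on the earlier of 11 June 2037 and 6 January 2037.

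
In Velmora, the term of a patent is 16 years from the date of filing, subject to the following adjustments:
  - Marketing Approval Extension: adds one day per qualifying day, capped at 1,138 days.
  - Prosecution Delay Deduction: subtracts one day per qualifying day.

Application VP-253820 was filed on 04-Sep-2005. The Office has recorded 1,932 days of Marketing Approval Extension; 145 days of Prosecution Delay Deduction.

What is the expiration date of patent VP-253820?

Base term: filing date + 16 years → 4 September 2021.
Marketing Approval Extension: 1932 days claimed exceeds the 1138-day cap, so +1138 days → 16 October 2024.
Prosecution Delay Deduction: −145 days → 24 May 2024.

May 24, 2024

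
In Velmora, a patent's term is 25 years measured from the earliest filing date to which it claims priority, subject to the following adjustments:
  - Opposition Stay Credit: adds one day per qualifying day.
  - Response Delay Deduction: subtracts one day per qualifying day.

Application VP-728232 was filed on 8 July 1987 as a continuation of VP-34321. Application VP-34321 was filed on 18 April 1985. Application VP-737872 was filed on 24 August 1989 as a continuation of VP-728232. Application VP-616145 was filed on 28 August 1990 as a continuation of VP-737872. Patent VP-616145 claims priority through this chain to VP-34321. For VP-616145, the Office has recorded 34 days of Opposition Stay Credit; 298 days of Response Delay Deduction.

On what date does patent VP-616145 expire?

July 28, 2009

Earliest priority filing: 18 April 1985.
Base term: 18 April 1985 + 25 years → 18 April 2010.
Opposition Stay Credit: +34 days → 22 May 2010.
Response Delay Deduction: −298 days → 28 July 2009.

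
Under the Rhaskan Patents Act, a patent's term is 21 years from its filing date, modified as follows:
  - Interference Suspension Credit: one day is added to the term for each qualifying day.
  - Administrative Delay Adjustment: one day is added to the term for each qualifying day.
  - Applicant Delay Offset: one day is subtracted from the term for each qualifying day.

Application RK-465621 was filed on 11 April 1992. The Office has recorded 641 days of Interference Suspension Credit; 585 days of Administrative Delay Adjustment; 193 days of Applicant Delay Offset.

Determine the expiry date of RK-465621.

February 8, 2016

Base term: filing date + 21 years → 11 April 2013.
Interference Suspension Credit: +641 days → 12 January 2015.
Administrative Delay Adjustment: +585 days → 19 August 2016.
Applicant Delay Offset: −193 days → 8 February 2016.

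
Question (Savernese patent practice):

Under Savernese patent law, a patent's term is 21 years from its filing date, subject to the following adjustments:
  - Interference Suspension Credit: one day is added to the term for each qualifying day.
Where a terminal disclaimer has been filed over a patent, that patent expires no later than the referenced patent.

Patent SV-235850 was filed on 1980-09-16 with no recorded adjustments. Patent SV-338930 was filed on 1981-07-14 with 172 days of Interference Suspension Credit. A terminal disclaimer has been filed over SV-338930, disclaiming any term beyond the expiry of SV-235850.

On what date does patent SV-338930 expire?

Natural term of SV-338930:
  Base: filing + 21 years → 14 July 2002.
  Interference Suspension Credit: +172 days → 2 January 2003.
Expiry of referenced patent SV-235850:
  Base: filing + 21 years → 16 September 2001.
Terminal disclaimer: SV-338930 expires on the earlier of 2 January 2003 and 16 September 2001.

September 16, 2001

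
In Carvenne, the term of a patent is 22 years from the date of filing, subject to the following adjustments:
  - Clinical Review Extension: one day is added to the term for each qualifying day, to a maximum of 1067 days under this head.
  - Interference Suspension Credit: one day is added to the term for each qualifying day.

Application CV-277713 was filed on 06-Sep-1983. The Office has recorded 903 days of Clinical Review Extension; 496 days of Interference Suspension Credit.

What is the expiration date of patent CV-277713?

Base term: filing date + 22 years → 6 September 2005.
Clinical Review Extension: 903 days (within the 1067-day cap) → +903 days → 26 February 2008.
Interference Suspension Credit: +496 days → 6 July 2009.

July 6, 2009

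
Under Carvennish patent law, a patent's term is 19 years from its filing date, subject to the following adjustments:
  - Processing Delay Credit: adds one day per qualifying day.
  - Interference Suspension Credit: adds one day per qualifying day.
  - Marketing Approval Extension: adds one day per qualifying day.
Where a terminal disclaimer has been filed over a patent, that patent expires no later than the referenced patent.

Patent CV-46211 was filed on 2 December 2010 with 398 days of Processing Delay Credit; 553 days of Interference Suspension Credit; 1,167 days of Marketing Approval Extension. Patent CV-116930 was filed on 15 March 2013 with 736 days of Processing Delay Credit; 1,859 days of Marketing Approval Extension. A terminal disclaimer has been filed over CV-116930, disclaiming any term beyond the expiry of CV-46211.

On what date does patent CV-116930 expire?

September 20, 2035

Natural term of CV-116930:
  Base: filing + 19 years → 15 March 2032.
  Processing Delay Credit: +736 days → 21 March 2034.
  Marketing Approval Extension: +1859 days → 23 April 2039.
Expiry of referenced patent CV-46211:
  Base: filing + 19 years → 2 December 2029.
  Processing Delay Credit: +398 days → 4 January 2031.
  Interference Suspension Credit: +553 days → 10 July 2032.
  Marketing Approval Extension: +1167 days → 20 September 2035.
Terminal disclaimer: CV-116930 expires on the earlier of 23 April 2039 and 20 September 2035.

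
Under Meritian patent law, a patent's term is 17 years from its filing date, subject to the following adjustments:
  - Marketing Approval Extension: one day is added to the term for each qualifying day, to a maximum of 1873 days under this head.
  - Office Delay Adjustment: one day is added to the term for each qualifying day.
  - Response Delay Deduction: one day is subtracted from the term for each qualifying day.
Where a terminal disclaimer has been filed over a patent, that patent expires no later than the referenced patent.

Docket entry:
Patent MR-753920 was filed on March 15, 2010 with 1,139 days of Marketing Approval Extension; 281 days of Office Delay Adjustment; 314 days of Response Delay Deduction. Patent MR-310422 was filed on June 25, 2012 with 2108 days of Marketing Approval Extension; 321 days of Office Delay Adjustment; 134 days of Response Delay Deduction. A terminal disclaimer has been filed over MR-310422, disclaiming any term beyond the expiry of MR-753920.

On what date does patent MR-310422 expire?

Natural term of MR-310422:
  Base: filing + 17 years → 25 June 2029.
  Marketing Approval Extension: 2108 days claimed exceeds the 1873-day cap, so +1873 days → 11 August 2034.
  Office Delay Adjustment: +321 days → 28 June 2035.
  Response Delay Deduction: −134 days → 14 February 2035.
Expiry of referenced patent MR-753920:
  Base: filing + 17 years → 15 March 2027.
  Marketing Approval Extension: 1139 days (within the 1873-day cap) → +1139 days → 27 April 2030.
  Office Delay Adjustment: +281 days → 2 February 2031.
  Response Delay Deduction: −314 days → 25 March 2030.
Terminal disclaimer: MR-310422 expires on the earlier of 14 February 2035 and 25 March 2030.

2030-03-25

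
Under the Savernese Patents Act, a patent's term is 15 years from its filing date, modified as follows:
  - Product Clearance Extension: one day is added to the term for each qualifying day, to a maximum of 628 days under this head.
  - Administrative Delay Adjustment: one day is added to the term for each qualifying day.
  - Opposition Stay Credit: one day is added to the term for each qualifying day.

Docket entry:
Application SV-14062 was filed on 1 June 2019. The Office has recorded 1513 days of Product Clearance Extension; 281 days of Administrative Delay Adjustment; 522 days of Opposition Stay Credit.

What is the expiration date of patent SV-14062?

Base term: filing date + 15 years → 1 June 2034.
Product Clearance Extension: 1513 days claimed exceeds the 628-day cap, so +628 days → 19 February 2036.
Administrative Delay Adjustment: +281 days → 26 November 2036.
Opposition Stay Credit: +522 days → 2 May 2038.

May 2, 2038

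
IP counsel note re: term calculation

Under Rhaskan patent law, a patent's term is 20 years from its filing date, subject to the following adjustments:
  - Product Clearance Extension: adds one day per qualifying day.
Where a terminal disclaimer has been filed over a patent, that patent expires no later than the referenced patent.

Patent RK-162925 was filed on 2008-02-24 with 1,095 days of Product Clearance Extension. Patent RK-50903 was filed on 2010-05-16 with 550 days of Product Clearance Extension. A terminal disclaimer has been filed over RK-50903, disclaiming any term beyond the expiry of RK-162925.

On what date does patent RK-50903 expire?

2031-02-23

Natural term of RK-50903:
  Base: filing + 20 years → 16 May 2030.
  Product Clearance Extension: +550 days → 17 November 2031.
Expiry of referenced patent RK-162925:
  Base: filing + 20 years → 24 February 2028.
  Product Clearance Extension: +1095 days → 23 February 2031.
Terminal disclaimer: RK-50903 expires on the earlier of 17 November 2031 and 23 February 2031.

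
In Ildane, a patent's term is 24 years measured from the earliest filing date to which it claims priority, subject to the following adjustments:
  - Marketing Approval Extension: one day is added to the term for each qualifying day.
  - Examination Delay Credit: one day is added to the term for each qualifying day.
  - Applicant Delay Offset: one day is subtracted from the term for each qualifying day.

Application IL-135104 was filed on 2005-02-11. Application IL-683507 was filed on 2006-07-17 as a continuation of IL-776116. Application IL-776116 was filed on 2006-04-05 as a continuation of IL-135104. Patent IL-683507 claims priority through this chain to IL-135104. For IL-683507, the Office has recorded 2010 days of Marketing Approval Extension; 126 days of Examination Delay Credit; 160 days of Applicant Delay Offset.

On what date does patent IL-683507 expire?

Earliest priority filing: 11 February 2005.
Base term: 11 February 2005 + 24 years → 11 February 2029.
Marketing Approval Extension: +2010 days → 14 August 2034.
Examination Delay Credit: +126 days → 18 December 2034.
Applicant Delay Offset: −160 days → 11 July 2034.

2034-07-11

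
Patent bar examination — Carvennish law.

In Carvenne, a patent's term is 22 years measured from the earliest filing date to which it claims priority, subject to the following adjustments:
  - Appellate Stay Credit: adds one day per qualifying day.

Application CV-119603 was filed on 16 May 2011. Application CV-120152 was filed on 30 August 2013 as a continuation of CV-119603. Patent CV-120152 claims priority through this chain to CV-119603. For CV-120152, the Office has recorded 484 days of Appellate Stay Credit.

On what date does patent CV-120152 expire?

September 12, 2034

Earliest priority filing: 16 May 2011.
Base term: 16 May 2011 + 22 years → 16 May 2033.
Appellate Stay Credit: +484 days → 12 September 2034.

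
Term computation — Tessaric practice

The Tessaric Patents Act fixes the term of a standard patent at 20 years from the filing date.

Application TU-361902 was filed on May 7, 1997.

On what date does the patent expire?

May 7, 2017

Filing date + 20 years → 7 May 2017.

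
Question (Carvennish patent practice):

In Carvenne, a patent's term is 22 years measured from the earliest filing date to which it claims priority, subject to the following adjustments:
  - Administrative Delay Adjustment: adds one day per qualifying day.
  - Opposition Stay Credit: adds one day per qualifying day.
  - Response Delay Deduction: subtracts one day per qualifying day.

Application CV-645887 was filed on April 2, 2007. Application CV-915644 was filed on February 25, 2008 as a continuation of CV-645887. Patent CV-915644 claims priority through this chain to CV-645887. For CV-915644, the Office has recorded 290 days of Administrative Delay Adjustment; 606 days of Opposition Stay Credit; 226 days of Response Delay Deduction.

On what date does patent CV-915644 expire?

February 1, 2031

Earliest priority filing: 2 April 2007.
Base term: 2 April 2007 + 22 years → 2 April 2029.
Administrative Delay Adjustment: +290 days → 17 January 2030.
Opposition Stay Credit: +606 days → 15 September 2031.
Response Delay Deduction: −226 days → 1 February 2031.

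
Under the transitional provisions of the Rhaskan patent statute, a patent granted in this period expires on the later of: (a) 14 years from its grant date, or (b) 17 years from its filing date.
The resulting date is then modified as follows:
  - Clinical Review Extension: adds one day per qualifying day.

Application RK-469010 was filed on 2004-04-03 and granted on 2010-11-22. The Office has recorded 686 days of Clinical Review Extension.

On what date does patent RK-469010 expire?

(a) grant + 14 years → 22 November 2024.
(b) filing + 17 years → 3 April 2021.
Later of the two: 22 November 2024.
Clinical Review Extension: +686 days → 9 October 2026.

2026-10-09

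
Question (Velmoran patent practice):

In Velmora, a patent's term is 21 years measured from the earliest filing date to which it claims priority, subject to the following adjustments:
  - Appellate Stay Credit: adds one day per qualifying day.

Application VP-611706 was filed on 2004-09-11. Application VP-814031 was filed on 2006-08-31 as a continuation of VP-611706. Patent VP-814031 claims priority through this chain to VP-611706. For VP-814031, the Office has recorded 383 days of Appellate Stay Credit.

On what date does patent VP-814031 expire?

September 29, 2026

Earliest priority filing: 11 September 2004.
Base term: 11 September 2004 + 21 years → 11 September 2025.
Appellate Stay Credit: +383 days → 29 September 2026.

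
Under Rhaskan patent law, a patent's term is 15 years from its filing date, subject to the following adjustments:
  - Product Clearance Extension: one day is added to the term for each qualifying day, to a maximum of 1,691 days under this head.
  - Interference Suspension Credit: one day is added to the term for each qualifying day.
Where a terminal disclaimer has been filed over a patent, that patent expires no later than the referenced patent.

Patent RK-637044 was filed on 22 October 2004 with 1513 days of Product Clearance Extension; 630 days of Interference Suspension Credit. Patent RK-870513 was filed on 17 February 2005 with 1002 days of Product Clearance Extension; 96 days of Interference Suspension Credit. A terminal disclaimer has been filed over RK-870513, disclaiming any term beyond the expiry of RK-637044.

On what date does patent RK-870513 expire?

2023-02-19

Natural term of RK-870513:
  Base: filing + 15 years → 17 February 2020.
  Product Clearance Extension: 1002 days (within the 1691-day cap) → +1002 days → 15 November 2022.
  Interference Suspension Credit: +96 days → 19 February 2023.
Expiry of referenced patent RK-637044:
  Base: filing + 15 years → 22 October 2019.
  Product Clearance Extension: 1513 days (within the 1691-day cap) → +1513 days → 13 December 2023.
  Interference Suspension Credit: +630 days → 3 September 2025.
Terminal disclaimer: RK-870513 expires on the earlier of 19 February 2023 and 3 September 2025.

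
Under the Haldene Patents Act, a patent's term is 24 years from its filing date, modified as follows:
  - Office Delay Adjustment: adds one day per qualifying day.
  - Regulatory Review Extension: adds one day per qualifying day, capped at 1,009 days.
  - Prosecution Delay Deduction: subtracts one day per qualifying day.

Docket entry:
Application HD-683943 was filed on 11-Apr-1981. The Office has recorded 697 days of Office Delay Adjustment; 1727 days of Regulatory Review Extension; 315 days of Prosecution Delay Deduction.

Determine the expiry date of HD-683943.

2009-01-31

Base term: filing date + 24 years → 11 April 2005.
Office Delay Adjustment: +697 days → 9 March 2007.
Regulatory Review Extension: 1727 days claimed exceeds the 1009-day cap, so +1009 days → 12 December 2009.
Prosecution Delay Deduction: −315 days → 31 January 2009.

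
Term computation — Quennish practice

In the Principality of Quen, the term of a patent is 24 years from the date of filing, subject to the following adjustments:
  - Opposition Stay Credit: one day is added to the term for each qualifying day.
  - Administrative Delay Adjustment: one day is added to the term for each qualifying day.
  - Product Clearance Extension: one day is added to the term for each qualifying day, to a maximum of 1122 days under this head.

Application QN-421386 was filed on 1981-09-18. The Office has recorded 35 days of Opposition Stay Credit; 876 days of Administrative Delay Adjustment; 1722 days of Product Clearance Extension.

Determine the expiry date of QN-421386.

2011-04-13

Base term: filing date + 24 years → 18 September 2005.
Opposition Stay Credit: +35 days → 23 October 2005.
Administrative Delay Adjustment: +876 days → 17 March 2008.
Product Clearance Extension: 1722 days claimed exceeds the 1122-day cap, so +1122 days → 13 April 2011.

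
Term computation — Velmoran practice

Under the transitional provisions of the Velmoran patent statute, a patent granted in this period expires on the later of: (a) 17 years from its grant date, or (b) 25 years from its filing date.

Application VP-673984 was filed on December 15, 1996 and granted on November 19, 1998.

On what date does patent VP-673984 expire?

2021-12-15

(a) grant + 17 years → 19 November 2015.
(b) filing + 25 years → 15 December 2021.
Later of the two: 15 December 2021.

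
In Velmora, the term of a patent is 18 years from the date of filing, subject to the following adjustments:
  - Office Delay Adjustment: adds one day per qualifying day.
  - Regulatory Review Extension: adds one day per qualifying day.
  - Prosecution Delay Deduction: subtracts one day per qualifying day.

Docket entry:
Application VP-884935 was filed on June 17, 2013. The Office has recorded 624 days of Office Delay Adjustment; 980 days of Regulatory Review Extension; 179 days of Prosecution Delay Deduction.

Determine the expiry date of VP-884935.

2035-05-12

Base term: filing date + 18 years → 17 June 2031.
Office Delay Adjustment: +624 days → 2 March 2033.
Regulatory Review Extension: +980 days → 7 November 2035.
Prosecution Delay Deduction: −179 days → 12 May 2035.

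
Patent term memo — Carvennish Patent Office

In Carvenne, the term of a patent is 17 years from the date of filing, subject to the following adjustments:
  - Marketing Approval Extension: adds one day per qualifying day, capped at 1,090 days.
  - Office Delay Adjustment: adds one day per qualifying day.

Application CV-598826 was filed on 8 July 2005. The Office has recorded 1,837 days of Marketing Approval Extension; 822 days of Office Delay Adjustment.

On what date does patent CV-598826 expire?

October 2, 2027

Base term: filing date + 17 years → 8 July 2022.
Marketing Approval Extension: 1837 days claimed exceeds the 1090-day cap, so +1090 days → 2 July 2025.
Office Delay Adjustment: +822 days → 2 October 2027.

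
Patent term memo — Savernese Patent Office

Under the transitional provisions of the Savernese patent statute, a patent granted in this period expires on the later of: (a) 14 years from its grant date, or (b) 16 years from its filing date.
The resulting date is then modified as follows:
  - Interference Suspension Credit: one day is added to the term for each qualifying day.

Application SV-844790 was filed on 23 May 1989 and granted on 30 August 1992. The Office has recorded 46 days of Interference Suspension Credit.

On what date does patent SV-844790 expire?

(a) grant + 14 years → 30 August 2006.
(b) filing + 16 years → 23 May 2005.
Later of the two: 30 August 2006.
Interference Suspension Credit: +46 days → 15 October 2006.

2006-10-15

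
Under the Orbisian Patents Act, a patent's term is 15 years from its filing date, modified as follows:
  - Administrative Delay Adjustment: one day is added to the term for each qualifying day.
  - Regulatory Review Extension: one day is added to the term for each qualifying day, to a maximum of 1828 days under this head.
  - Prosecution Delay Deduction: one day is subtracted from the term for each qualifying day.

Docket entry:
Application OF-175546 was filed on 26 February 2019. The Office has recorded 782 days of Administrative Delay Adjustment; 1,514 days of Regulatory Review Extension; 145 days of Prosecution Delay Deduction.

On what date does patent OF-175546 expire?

2040-01-17

Base term: filing date + 15 years → 26 February 2034.
Administrative Delay Adjustment: +782 days → 18 April 2036.
Regulatory Review Extension: 1514 days (within the 1828-day cap) → +1514 days → 10 June 2040.
Prosecution Delay Deduction: −145 days → 17 January 2040.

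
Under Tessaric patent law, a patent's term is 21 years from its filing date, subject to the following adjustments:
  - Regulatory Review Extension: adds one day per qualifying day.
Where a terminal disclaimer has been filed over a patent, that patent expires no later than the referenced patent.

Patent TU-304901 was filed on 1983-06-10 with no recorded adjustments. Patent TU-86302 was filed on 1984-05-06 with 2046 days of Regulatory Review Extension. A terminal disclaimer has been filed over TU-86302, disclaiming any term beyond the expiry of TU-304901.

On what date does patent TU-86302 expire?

Natural term of TU-86302:
  Base: filing + 21 years → 6 May 2005.
  Regulatory Review Extension: +2046 days → 12 December 2010.
Expiry of referenced patent TU-304901:
  Base: filing + 21 years → 10 June 2004.
Terminal disclaimer: TU-86302 expires on the earlier of 12 December 2010 and 10 June 2004.

June 10, 2004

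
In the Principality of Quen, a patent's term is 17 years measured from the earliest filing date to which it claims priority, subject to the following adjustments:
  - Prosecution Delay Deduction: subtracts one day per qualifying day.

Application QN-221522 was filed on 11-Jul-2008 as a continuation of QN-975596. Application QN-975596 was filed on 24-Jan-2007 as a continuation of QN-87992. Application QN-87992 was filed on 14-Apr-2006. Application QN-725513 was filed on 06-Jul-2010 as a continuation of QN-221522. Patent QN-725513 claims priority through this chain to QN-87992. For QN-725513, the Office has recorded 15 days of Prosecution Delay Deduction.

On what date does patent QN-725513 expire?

Earliest priority filing: 14 April 2006.
Base term: 14 April 2006 + 17 years → 14 April 2023.
Prosecution Delay Deduction: −15 days → 30 March 2023.

March 30, 2023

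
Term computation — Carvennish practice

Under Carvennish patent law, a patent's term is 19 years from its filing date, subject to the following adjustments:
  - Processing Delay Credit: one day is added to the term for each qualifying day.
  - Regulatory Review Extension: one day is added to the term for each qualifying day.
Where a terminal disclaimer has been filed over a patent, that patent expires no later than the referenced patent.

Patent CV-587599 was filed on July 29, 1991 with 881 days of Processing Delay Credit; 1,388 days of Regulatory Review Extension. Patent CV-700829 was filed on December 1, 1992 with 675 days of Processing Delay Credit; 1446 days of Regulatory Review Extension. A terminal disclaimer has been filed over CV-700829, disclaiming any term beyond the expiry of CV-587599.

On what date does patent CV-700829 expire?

October 14, 2016

Natural term of CV-700829:
  Base: filing + 19 years → 1 December 2011.
  Processing Delay Credit: +675 days → 6 October 2013.
  Regulatory Review Extension: +1446 days → 21 September 2017.
Expiry of referenced patent CV-587599:
  Base: filing + 19 years → 29 July 2010.
  Processing Delay Credit: +881 days → 26 December 2012.
  Regulatory Review Extension: +1388 days → 14 October 2016.
Terminal disclaimer: CV-700829 expires on the earlier of 21 September 2017 and 14 October 2016.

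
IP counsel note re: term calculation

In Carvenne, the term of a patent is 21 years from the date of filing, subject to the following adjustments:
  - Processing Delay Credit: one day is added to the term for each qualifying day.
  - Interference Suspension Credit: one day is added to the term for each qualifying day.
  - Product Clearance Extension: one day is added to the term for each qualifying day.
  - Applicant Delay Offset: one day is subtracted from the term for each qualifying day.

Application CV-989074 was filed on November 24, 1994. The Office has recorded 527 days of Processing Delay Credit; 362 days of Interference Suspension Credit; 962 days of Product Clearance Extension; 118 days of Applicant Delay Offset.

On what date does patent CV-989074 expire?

August 22, 2020

Base term: filing date + 21 years → 24 November 2015.
Processing Delay Credit: +527 days → 4 May 2017.
Interference Suspension Credit: +362 days → 1 May 2018.
Product Clearance Extension: +962 days → 18 December 2020.
Applicant Delay Offset: −118 days → 22 August 2020.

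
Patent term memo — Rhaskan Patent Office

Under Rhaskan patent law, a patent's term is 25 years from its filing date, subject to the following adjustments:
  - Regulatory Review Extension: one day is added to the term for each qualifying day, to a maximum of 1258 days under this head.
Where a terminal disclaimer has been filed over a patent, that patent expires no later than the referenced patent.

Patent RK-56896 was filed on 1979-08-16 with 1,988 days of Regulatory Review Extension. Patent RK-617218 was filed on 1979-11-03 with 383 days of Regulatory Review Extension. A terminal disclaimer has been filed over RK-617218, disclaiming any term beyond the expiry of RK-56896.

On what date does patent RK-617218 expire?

2005-11-21

Natural term of RK-617218:
  Base: filing + 25 years → 3 November 2004.
  Regulatory Review Extension: 383 days (within the 1258-day cap) → +383 days → 21 November 2005.
Expiry of referenced patent RK-56896:
  Base: filing + 25 years → 16 August 2004.
  Regulatory Review Extension: 1988 days claimed exceeds the 1258-day cap, so +1258 days → 26 January 2008.
Terminal disclaimer: RK-617218 expires on the earlier of 21 November 2005 and 26 January 2008.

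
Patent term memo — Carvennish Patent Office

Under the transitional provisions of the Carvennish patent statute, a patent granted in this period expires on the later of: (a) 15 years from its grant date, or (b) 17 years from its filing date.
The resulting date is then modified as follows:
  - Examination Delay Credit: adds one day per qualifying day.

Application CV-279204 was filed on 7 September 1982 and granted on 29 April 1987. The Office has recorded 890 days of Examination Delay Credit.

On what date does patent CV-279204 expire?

(a) grant + 15 years → 29 April 2002.
(b) filing + 17 years → 7 September 1999.
Later of the two: 29 April 2002.
Examination Delay Credit: +890 days → 5 October 2004.

October 5, 2004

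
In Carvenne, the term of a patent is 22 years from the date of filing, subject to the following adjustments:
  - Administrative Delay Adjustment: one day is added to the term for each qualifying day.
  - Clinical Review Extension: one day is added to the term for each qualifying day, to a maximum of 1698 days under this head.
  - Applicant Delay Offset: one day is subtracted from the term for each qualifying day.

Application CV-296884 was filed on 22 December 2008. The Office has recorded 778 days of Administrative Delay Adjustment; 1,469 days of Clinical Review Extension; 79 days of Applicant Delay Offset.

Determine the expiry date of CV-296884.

Base term: filing date + 22 years → 22 December 2030.
Administrative Delay Adjustment: +778 days → 7 February 2033.
Clinical Review Extension: 1469 days (within the 1698-day cap) → +1469 days → 15 February 2037.
Applicant Delay Offset: −79 days → 28 November 2036.

November 28, 2036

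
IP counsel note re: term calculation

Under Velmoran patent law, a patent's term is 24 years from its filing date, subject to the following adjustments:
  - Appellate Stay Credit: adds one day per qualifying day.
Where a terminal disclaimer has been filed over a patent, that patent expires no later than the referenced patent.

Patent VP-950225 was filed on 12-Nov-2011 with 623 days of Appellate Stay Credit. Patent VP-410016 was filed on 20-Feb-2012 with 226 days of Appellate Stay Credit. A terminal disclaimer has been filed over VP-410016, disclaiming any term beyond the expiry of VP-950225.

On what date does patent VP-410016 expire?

Natural term of VP-410016:
  Base: filing + 24 years → 20 February 2036.
  Appellate Stay Credit: +226 days → 3 October 2036.
Expiry of referenced patent VP-950225:
  Base: filing + 24 years → 12 November 2035.
  Appellate Stay Credit: +623 days → 27 July 2037.
Terminal disclaimer: VP-410016 expires on the earlier of 3 October 2036 and 27 July 2037.

2036-10-03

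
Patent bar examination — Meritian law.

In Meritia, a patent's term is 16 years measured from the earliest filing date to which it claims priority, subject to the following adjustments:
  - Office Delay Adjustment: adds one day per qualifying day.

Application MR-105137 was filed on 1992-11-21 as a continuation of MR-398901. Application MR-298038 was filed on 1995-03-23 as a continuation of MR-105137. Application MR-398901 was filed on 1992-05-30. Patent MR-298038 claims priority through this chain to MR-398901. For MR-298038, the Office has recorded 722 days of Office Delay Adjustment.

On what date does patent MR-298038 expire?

Earliest priority filing: 30 May 1992.
Base term: 30 May 1992 + 16 years → 30 May 2008.
Office Delay Adjustment: +722 days → 22 May 2010.

May 22, 2010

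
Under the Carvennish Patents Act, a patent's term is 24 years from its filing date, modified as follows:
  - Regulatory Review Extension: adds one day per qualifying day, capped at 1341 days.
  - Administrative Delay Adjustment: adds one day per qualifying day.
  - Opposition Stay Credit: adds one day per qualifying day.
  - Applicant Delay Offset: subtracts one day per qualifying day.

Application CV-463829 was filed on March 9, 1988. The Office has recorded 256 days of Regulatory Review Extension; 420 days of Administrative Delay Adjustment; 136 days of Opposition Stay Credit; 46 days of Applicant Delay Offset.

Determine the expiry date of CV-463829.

2014-04-14

Base term: filing date + 24 years → 9 March 2012.
Regulatory Review Extension: 256 days (within the 1341-day cap) → +256 days → 20 November 2012.
Administrative Delay Adjustment: +420 days → 14 January 2014.
Opposition Stay Credit: +136 days → 30 May 2014.
Applicant Delay Offset: −46 days → 14 April 2014.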